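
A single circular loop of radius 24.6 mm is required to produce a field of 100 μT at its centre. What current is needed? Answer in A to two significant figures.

At the centre of a circular loop B = μ₀I/(2R), so I = 2RB/μ₀.
With R = 0.0246 m, I = 2 × 0.0246 × 1.00×10⁻⁴ / (4π×10⁻⁷) = 3.92 A.

I ≈ 3.9 A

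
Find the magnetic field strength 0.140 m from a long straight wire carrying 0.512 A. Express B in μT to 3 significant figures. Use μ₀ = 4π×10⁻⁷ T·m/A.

B ≈ 0.731 μT

For an infinitely long straight wire, B = μ₀I/(2πd).
B = (4π×10⁻⁷ × 0.512) / (2π × 0.14) = 7.31×10⁻⁷ T.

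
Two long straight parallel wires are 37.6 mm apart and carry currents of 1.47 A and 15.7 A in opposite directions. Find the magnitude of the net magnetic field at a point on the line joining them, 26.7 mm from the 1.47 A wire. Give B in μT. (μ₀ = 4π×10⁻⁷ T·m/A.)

Each long wire gives B = μ₀I/(2πd). Distances are d₁ = 0.0267 m and d₂ = 0.0109 m.
B₁ = 1.10×10⁻⁵ T, B₂ = 2.88×10⁻⁴ T.
Between antiparallel currents both contributions point the same way, so they add. B = B₁ + B₂ = 1.10×10⁻⁵ + 2.88×10⁻⁴ = 2.99×10⁻⁴ T.

B ≈ 299 μT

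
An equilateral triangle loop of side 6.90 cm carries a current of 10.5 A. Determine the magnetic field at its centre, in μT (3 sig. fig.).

Each side is a finite straight segment at perpendicular distance d = a/(2 tan(π/3)) = 0.01992 m from the centre, with end-angles ±π/3.
One side contributes B₁ = (μ₀I/4πd)·2 sin(π/3) = 9.13×10⁻⁵ T.
All 3 sides add in the same direction: B = 3 × 9.13×10⁻⁵ = 2.74×10⁻⁴ T.

B ≈ 274 μT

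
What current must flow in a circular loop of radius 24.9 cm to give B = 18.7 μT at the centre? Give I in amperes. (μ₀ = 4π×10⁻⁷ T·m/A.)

I ≈ 7.41 A

At the centre of a circular loop B = μ₀I/(2R), so I = 2RB/μ₀.
With R = 0.249 m, I = 2 × 0.249 × 1.87×10⁻⁵ / (4π×10⁻⁷) = 7.41 A.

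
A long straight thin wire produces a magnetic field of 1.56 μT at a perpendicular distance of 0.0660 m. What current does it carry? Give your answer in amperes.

For a long straight wire B = μ₀I/(2πd), so I = 2πdB/μ₀.
I = 2π × 0.066 × 1.56×10⁻⁶ / (4π×10⁻⁷) = 0.515 A.

I ≈ 0.515 A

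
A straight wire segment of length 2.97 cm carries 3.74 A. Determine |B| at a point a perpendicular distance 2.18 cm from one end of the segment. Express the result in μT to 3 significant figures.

B ≈ 13.8 μT

For a finite straight segment, B = (μ₀I/4πd)(sinθ₁ + sinθ₂), where θ₁, θ₂ are the angles from the perpendicular to each end.
The perpendicular foot is at one end, so the two end-offsets along the wire are 0 and L = 0.0297 m.
sinθ₁ = 0/√(0²+0.0218²) = 0.0000; sinθ₂ = 0.0297/√(0.0297²+0.0218²) = 0.8061.
B = (4π×10⁻⁷ × 3.74) / (4π × 0.0218) × (0.0000 + 0.8061) = 1.38×10⁻⁵ T.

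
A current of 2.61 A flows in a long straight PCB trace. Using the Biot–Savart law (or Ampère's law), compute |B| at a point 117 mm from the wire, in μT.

B ≈ 4.46 μT

For an infinitely long straight wire, B = μ₀I/(2πd).
B = (4π×10⁻⁷ × 2.61) / (2π × 0.117) = 4.46×10⁻⁶ T.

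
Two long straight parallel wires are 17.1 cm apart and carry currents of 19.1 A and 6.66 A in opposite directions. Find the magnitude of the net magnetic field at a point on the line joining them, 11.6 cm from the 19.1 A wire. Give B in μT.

B ≈ 57.1 μT

Each long wire gives B = μ₀I/(2πd). Distances are d₁ = 0.116 m and d₂ = 0.055 m.
B₁ = 3.29×10⁻⁵ T, B₂ = 2.42×10⁻⁵ T.
Between antiparallel currents both contributions point the same way, so they add. B = B₁ + B₂ = 3.29×10⁻⁵ + 2.42×10⁻⁵ = 5.71×10⁻⁵ T.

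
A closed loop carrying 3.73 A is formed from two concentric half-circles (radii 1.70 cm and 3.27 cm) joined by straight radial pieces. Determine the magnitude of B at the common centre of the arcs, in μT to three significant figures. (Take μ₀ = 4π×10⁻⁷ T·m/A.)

B ≈ 33.1 μT

The radial connectors point toward the centre, so dl × r̂ = 0 and they contribute nothing.
Each semicircle gives μ₀I/(4R): inner arc 6.89×10⁻⁵ T, outer arc 3.58×10⁻⁵ T.
The two arcs carry current in opposite angular senses, so their fields oppose: B = |6.89×10⁻⁵ − 3.58×10⁻⁵| = 3.31×10⁻⁵ T.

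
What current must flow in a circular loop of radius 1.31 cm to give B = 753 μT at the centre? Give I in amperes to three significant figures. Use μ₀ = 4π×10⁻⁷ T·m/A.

I ≈ 15.7 A

At the centre of a circular loop B = μ₀I/(2R), so I = 2RB/μ₀.
With R = 0.0131 m, I = 2 × 0.0131 × 7.53×10⁻⁴ / (4π×10⁻⁷) = 15.7 A.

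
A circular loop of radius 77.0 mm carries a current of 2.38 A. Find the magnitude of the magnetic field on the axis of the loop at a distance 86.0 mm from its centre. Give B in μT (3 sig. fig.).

B ≈ 5.76 μT

On the axis of a circular loop, B = μ₀IR² / [2(R²+z²)^(3/2)].
R² + z² = (0.077)² + (0.086)² = 0.01333 m², and (R²+z²)^(3/2) = 1.54×10⁻³ m³.
B = (4π×10⁻⁷ × 2.38 × 0.005929) / (2 × 1.54×10⁻³) = 5.76×10⁻⁶ T.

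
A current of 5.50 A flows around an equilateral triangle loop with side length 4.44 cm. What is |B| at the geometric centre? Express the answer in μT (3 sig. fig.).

Each side is a finite straight segment at perpendicular distance d = a/(2 tan(π/3)) = 0.01282 m from the centre, with end-angles ±π/3.
One side contributes B₁ = (μ₀I/4πd)·2 sin(π/3) = 7.43×10⁻⁵ T.
All 3 sides add in the same direction: B = 3 × 7.43×10⁻⁵ = 2.23×10⁻⁴ T.

B ≈ 223 μT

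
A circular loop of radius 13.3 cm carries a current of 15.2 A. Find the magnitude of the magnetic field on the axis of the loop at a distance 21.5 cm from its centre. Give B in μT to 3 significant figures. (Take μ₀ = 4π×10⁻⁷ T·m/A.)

B ≈ 10.5 μT

On the axis of a circular loop, B = μ₀IR² / [2(R²+z²)^(3/2)].
R² + z² = (0.133)² + (0.215)² = 0.06391 m², and (R²+z²)^(3/2) = 1.62×10⁻² m³.
B = (4π×10⁻⁷ × 15.2 × 0.01769) / (2 × 1.62×10⁻²) = 1.05×10⁻⁵ T.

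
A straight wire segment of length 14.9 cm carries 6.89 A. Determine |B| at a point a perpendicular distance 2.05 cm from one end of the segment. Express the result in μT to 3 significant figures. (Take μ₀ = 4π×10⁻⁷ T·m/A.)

B ≈ 33.3 μT

For a finite straight segment, B = (μ₀I/4πd)(sinθ₁ + sinθ₂), where θ₁, θ₂ are the angles from the perpendicular to each end.
The perpendicular foot is at one end, so the two end-offsets along the wire are 0 and L = 0.149 m.
sinθ₁ = 0/√(0²+0.0205²) = 0.0000; sinθ₂ = 0.149/√(0.149²+0.0205²) = 0.9907.
B = (4π×10⁻⁷ × 6.89) / (4π × 0.0205) × (0.0000 + 0.9907) = 3.33×10⁻⁵ T.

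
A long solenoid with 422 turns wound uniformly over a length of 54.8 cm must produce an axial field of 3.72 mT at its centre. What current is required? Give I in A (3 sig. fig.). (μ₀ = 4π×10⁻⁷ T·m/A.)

Inside a long solenoid B = μ₀nI with n = 770.1 m⁻¹, so I = B/(μ₀n).
I = 3.72×10⁻³ / (4π×10⁻⁷ × 770.1) = 3.84 A.

I ≈ 3.84 A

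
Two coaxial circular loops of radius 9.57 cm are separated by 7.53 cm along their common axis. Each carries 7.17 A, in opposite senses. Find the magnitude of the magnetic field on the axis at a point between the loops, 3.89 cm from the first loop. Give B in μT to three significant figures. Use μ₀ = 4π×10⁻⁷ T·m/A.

B ≈ 1.01 μT

Each loop contributes B = μ₀IR²/[2(R²+z²)^(3/2)] on the axis, with z measured from that loop.
Loop 1 (z = 0.0389 m): B₁ = 3.74×10⁻⁵ T. Loop 2 (z = 0.0364 m): B₂ = 3.84×10⁻⁵ T.
The fields oppose: B = |B₁ − B₂| = 1.01×10⁻⁶ T.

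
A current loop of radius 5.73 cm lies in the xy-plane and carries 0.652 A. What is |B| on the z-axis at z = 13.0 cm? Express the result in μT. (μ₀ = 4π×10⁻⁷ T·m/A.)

B ≈ 0.469 μT

On the axis of a circular loop, B = μ₀IR² / [2(R²+z²)^(3/2)].
R² + z² = (0.0573)² + (0.13)² = 0.02018 m², and (R²+z²)^(3/2) = 2.87×10⁻³ m³.
B = (4π×10⁻⁷ × 0.652 × 0.003283) / (2 × 2.87×10⁻³) = 4.69×10⁻⁷ T.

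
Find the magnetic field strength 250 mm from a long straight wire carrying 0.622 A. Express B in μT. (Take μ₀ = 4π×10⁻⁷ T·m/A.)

For an infinitely long straight wire, B = μ₀I/(2πd).
B = (4π×10⁻⁷ × 0.622) / (2π × 0.25) = 4.98×10⁻⁷ T.

B ≈ 0.498 μT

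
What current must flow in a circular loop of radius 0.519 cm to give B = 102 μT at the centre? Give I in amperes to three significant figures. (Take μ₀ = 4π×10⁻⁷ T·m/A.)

At the centre of a circular loop B = μ₀I/(2R), so I = 2RB/μ₀.
With R = 0.00519 m, I = 2 × 0.00519 × 1.02×10⁻⁴ / (4π×10⁻⁷) = 0.843 A.

I ≈ 0.843 A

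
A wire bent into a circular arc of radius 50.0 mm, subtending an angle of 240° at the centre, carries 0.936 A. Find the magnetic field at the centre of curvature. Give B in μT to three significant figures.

B ≈ 7.84 μT

The Biot–Savart field of a circular arc at its centre is B = μ₀Iφ/(4πR), with φ = 4.189 rad.
B = (4π×10⁻⁷ × 0.936 × 4.189) / (4π × 0.05) = 7.84×10⁻⁶ T.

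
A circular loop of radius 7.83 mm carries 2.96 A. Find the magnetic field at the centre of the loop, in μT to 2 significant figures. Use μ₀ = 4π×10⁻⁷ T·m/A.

At the centre of a circular loop the Biot–Savart law gives B = μ₀I/(2R).
B = (4π×10⁻⁷ × 2.96) / (2 × 0.00783) = 2.38×10⁻⁴ T.

B ≈ 240 μT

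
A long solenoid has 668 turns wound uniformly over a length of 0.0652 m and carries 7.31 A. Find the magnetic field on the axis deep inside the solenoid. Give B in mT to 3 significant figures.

B ≈ 94.1 mT

Inside a long solenoid, B = μ₀nI with n = 1.025×10⁴ turns/m.
B = 4π×10⁻⁷ × 1.025×10⁴ × 7.31 = 9.41×10⁻² T.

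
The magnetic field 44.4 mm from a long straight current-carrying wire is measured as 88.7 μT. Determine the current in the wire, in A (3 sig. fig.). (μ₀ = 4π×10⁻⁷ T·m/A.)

For a long straight wire B = μ₀I/(2πd), so I = 2πdB/μ₀.
I = 2π × 0.0444 × 8.87×10⁻⁵ / (4π×10⁻⁷) = 19.7 A.

I ≈ 19.7 A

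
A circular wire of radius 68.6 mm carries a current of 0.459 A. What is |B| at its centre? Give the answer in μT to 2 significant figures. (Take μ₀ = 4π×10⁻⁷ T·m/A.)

B ≈ 4.2 μT

At the centre of a circular loop the Biot–Savart law gives B = μ₀I/(2R).
B = (4π×10⁻⁷ × 0.459) / (2 × 0.0686) = 4.20×10⁻⁶ T.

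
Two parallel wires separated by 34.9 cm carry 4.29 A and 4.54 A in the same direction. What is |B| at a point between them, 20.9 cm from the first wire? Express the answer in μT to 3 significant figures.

Each long wire gives B = μ₀I/(2πd). Distances are d₁ = 0.209 m and d₂ = 0.14 m.
B₁ = 4.11×10⁻⁶ T, B₂ = 6.49×10⁻⁶ T.
Between parallel currents the two contributions point in opposite directions, so they subtract. B = |B₁ − B₂| = |4.11×10⁻⁶ − 6.49×10⁻⁶| = 2.38×10⁻⁶ T.

B ≈ 2.38 μT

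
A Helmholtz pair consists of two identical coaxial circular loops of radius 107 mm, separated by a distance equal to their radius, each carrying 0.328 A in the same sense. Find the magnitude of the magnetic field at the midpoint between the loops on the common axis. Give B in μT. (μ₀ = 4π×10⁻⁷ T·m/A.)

B ≈ 2.76 μT

Each loop contributes B = μ₀IR²/[2(R²+z²)^(3/2)] on the axis, with z measured from that loop.
Loop 1 (z = 0.0535 m): B₁ = 1.38×10⁻⁶ T. Loop 2 (z = 0.0535 m): B₂ = 1.38×10⁻⁶ T.
The fields add: B = B₁ + B₂ = 2.76×10⁻⁶ T.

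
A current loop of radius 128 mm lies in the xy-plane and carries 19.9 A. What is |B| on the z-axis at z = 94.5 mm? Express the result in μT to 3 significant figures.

On the axis of a circular loop, B = μ₀IR² / [2(R²+z²)^(3/2)].
R² + z² = (0.128)² + (0.0945)² = 0.02531 m², and (R²+z²)^(3/2) = 4.03×10⁻³ m³.
B = (4π×10⁻⁷ × 19.9 × 0.01638) / (2 × 4.03×10⁻³) = 5.09×10⁻⁵ T.

B ≈ 50.9 μT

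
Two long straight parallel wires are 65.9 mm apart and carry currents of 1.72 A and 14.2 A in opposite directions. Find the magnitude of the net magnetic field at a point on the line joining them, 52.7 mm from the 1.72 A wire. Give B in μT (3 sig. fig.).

B ≈ 222 μT

Each long wire gives B = μ₀I/(2πd). Distances are d₁ = 0.0527 m and d₂ = 0.0132 m.
B₁ = 6.53×10⁻⁶ T, B₂ = 2.15×10⁻⁴ T.
Between antiparallel currents both contributions point the same way, so they add. B = B₁ + B₂ = 6.53×10⁻⁶ + 2.15×10⁻⁴ = 2.22×10⁻⁴ T.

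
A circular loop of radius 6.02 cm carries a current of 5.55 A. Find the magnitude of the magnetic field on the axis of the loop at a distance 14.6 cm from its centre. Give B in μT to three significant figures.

On the axis of a circular loop, B = μ₀IR² / [2(R²+z²)^(3/2)].
R² + z² = (0.0602)² + (0.146)² = 0.02494 m², and (R²+z²)^(3/2) = 3.94×10⁻³ m³.
B = (4π×10⁻⁷ × 5.55 × 0.003624) / (2 × 3.94×10⁻³) = 3.21×10⁻⁶ T.

B ≈ 3.21 μT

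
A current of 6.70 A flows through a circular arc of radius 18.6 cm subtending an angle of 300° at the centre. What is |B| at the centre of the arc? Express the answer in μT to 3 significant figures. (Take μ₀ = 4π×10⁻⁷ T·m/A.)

The Biot–Savart field of a circular arc at its centre is B = μ₀Iφ/(4πR), with φ = 5.236 rad.
B = (4π×10⁻⁷ × 6.70 × 5.236) / (4π × 0.186) = 1.89×10⁻⁵ T.

B ≈ 18.9 μT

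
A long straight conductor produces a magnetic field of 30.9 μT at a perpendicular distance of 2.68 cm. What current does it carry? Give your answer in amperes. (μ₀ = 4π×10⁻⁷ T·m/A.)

For a long straight wire B = μ₀I/(2πd), so I = 2πdB/μ₀.
I = 2π × 0.0268 × 3.09×10⁻⁵ / (4π×10⁻⁷) = 4.14 A.

I ≈ 4.14 A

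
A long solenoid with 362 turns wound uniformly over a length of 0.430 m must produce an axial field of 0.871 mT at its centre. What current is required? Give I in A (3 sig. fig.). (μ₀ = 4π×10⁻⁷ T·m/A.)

Inside a long solenoid B = μ₀nI with n = 841.9 m⁻¹, so I = B/(μ₀n).
I = 8.71×10⁻⁴ / (4π×10⁻⁷ × 841.9) = 0.823 A.

I ≈ 0.823 A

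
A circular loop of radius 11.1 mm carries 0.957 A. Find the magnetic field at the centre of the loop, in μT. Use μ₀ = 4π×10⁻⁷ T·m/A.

B ≈ 54.2 μT

At the centre of a circular loop the Biot–Savart law gives B = μ₀I/(2R).
B = (4π×10⁻⁷ × 0.957) / (2 × 0.0111) = 5.42×10⁻⁵ T.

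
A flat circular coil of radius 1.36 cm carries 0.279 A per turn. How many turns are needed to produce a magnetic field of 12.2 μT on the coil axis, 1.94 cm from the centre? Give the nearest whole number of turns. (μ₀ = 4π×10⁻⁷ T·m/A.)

N = 5

For an N-turn coil, B = Nμ₀IR²/[2(R²+z²)^(3/2)]. A single turn gives B₁ = 2.44×10⁻⁶ T with R = 0.0136 m, z = 0.0194 m.
N = B/B₁ = 1.22×10⁻⁵ / 2.44×10⁻⁶ = 5.00.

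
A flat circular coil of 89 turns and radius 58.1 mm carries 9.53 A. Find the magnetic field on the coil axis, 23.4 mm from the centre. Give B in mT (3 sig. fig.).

B ≈ 7.32 mT

For an N-turn flat coil, B = Nμ₀IR²/[2(R²+z²)^(3/2)] with R = 0.0581 m, z = 0.0234 m.
B = 89 × 8.23×10⁻⁵ T = 7.32×10⁻³ T.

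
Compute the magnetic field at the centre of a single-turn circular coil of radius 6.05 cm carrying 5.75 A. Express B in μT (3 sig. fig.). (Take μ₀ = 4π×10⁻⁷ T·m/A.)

At the centre of a circular loop the Biot–Savart law gives B = μ₀I/(2R).
B = (4π×10⁻⁷ × 5.75) / (2 × 0.0605) = 5.97×10⁻⁵ T.

B ≈ 59.7 μT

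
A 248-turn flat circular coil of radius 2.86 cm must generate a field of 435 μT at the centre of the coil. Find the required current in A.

I ≈ 0.0798 A

For an N-turn coil, B = Nμ₀I/(2R) with R = 0.0286 m, so I = 2RB/(Nμ₀) = 2 × 0.0286 × 4.35×10⁻⁴ / (248 × 4π×10⁻⁷) = 7.98×10⁻² A.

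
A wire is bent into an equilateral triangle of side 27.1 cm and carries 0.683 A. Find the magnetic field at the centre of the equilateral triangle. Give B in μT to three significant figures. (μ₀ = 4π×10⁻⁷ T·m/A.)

Each side is a finite straight segment at perpendicular distance d = a/(2 tan(π/3)) = 0.07823 m from the centre, with end-angles ±π/3.
One side contributes B₁ = (μ₀I/4πd)·2 sin(π/3) = 1.51×10⁻⁶ T.
All 3 sides add in the same direction: B = 3 × 1.51×10⁻⁶ = 4.54×10⁻⁶ T.

B ≈ 4.54 μT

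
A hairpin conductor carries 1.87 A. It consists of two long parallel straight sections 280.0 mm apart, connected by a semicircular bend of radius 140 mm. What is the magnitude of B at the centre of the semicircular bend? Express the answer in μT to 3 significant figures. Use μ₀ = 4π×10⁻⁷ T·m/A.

The semicircular arc contributes B_arc = μ₀I·π/(4πR) = μ₀I/(4R) = 4.20×10⁻⁶ T.
Each semi-infinite lead is at perpendicular distance R = 0.14 m from the centre, with the perpendicular foot at its near end, so it contributes μ₀I/(4πR); both point the same way, together 2.67×10⁻⁶ T.
Arc and leads all point the same direction: B = 4.20×10⁻⁶ + 2.67×10⁻⁶ = 6.87×10⁻⁶ T.

B ≈ 6.87 μT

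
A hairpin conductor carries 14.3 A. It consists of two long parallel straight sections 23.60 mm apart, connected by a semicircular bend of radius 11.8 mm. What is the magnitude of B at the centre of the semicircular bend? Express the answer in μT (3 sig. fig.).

The semicircular arc contributes B_arc = μ₀I·π/(4πR) = μ₀I/(4R) = 3.81×10⁻⁴ T.
Each semi-infinite lead is at perpendicular distance R = 0.0118 m from the centre, with the perpendicular foot at its near end, so it contributes μ₀I/(4πR); both point the same way, together 2.42×10⁻⁴ T.
Arc and leads all point the same direction: B = 3.81×10⁻⁴ + 2.42×10⁻⁴ = 6.23×10⁻⁴ T.

B ≈ 623 μT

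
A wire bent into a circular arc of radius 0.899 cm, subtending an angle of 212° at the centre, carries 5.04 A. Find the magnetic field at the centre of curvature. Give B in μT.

B ≈ 207 μT

The Biot–Savart field of a circular arc at its centre is B = μ₀Iφ/(4πR), with φ = 3.7 rad.
B = (4π×10⁻⁷ × 5.04 × 3.7) / (4π × 0.00899) = 2.07×10⁻⁴ T.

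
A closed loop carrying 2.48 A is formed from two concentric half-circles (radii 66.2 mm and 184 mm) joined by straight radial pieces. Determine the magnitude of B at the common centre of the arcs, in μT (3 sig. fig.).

The radial connectors point toward the centre, so dl × r̂ = 0 and they contribute nothing.
Each semicircle gives μ₀I/(4R): inner arc 1.18×10⁻⁵ T, outer arc 4.23×10⁻⁶ T.
The two arcs carry current in opposite angular senses, so their fields oppose: B = |1.18×10⁻⁵ − 4.23×10⁻⁶| = 7.53×10⁻⁶ T.

B ≈ 7.53 μT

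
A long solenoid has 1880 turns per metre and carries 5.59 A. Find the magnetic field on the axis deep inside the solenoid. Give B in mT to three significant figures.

B ≈ 13.2 mT

Inside a long solenoid, B = μ₀nI with n = 1880 turns/m.
B = 4π×10⁻⁷ × 1880 × 5.59 = 1.32×10⁻² T.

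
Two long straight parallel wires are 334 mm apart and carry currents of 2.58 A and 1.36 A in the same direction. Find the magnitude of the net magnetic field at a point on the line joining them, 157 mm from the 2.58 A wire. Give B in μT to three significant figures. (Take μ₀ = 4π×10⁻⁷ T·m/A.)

Each long wire gives B = μ₀I/(2πd). Distances are d₁ = 0.157 m and d₂ = 0.177 m.
B₁ = 3.29×10⁻⁶ T, B₂ = 1.54×10⁻⁶ T.
Between parallel currents the two contributions point in opposite directions, so they subtract. B = |B₁ − B₂| = |3.29×10⁻⁶ − 1.54×10⁻⁶| = 1.75×10⁻⁶ T.

B ≈ 1.75 μT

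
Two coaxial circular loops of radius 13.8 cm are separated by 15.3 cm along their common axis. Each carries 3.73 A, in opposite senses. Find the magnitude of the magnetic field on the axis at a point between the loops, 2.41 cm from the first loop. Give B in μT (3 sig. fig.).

B ≈ 9.61 μT

Each loop contributes B = μ₀IR²/[2(R²+z²)^(3/2)] on the axis, with z measured from that loop.
Loop 1 (z = 0.0241 m): B₁ = 1.62×10⁻⁵ T. Loop 2 (z = 0.1289 m): B₂ = 6.63×10⁻⁶ T.
The fields oppose: B = |B₁ − B₂| = 9.61×10⁻⁶ T.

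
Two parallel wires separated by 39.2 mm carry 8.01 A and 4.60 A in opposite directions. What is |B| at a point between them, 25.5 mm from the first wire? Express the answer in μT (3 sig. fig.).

B ≈ 130 μT

Each long wire gives B = μ₀I/(2πd). Distances are d₁ = 0.0255 m and d₂ = 0.0137 m.
B₁ = 6.28×10⁻⁵ T, B₂ = 6.72×10⁻⁵ T.
Between antiparallel currents both contributions point the same way, so they add. B = B₁ + B₂ = 6.28×10⁻⁵ + 6.72×10⁻⁵ = 1.30×10⁻⁴ T.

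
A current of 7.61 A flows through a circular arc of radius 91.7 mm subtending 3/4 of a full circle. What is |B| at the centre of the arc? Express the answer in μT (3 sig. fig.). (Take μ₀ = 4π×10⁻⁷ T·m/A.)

B ≈ 39.1 μT

The Biot–Savart field of a circular arc at its centre is B = μ₀Iφ/(4πR), with φ = 4.712 rad.
B = (4π×10⁻⁷ × 7.61 × 4.712) / (4π × 0.0917) = 3.91×10⁻⁵ T.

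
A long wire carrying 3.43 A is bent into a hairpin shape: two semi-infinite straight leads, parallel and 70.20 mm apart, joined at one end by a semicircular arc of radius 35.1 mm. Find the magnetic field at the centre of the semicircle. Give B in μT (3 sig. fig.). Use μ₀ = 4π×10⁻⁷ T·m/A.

The semicircular arc contributes B_arc = μ₀I·π/(4πR) = μ₀I/(4R) = 3.07×10⁻⁵ T.
Each semi-infinite lead is at perpendicular distance R = 0.0351 m from the centre, with the perpendicular foot at its near end, so it contributes μ₀I/(4πR); both point the same way, together 1.95×10⁻⁵ T.
Arc and leads all point the same direction: B = 3.07×10⁻⁵ + 1.95×10⁻⁵ = 5.02×10⁻⁵ T.

B ≈ 50.2 μT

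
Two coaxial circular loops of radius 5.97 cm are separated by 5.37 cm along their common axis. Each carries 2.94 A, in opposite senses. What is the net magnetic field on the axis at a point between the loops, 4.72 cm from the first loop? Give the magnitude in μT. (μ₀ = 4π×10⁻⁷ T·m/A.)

B ≈ 15.5 μT

Each loop contributes B = μ₀IR²/[2(R²+z²)^(3/2)] on the axis, with z measured from that loop.
Loop 1 (z = 0.0472 m): B₁ = 1.49×10⁻⁵ T. Loop 2 (z = 0.0065 m): B₂ = 3.04×10⁻⁵ T.
The fields oppose: B = |B₁ − B₂| = 1.55×10⁻⁵ T.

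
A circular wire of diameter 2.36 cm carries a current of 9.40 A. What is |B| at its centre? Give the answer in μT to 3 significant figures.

At the centre of a circular loop the Biot–Savart law gives B = μ₀I/(2R) (so R = 0.0118 m).
B = (4π×10⁻⁷ × 9.40) / (2 × 0.0118) = 5.01×10⁻⁴ T.

B ≈ 501 μT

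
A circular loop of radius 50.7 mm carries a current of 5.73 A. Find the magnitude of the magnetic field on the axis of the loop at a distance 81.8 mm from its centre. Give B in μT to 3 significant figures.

B ≈ 10.4 μT

On the axis of a circular loop, B = μ₀IR² / [2(R²+z²)^(3/2)].
R² + z² = (0.0507)² + (0.0818)² = 0.009262 m², and (R²+z²)^(3/2) = 8.91×10⁻⁴ m³.
B = (4π×10⁻⁷ × 5.73 × 0.00257) / (2 × 8.91×10⁻⁴) = 1.04×10⁻⁵ T.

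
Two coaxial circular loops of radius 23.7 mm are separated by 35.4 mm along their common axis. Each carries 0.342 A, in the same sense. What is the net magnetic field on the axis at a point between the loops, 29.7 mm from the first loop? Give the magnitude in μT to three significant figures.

B ≈ 10.5 μT

Each loop contributes B = μ₀IR²/[2(R²+z²)^(3/2)] on the axis, with z measured from that loop.
Loop 1 (z = 0.0297 m): B₁ = 2.20×10⁻⁶ T. Loop 2 (z = 0.0057 m): B₂ = 8.33×10⁻⁶ T.
The fields add: B = B₁ + B₂ = 1.05×10⁻⁵ T.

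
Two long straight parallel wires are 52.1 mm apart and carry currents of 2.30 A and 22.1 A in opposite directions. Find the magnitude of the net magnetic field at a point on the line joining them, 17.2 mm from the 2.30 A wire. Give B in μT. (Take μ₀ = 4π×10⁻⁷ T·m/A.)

B ≈ 153 μT

Each long wire gives B = μ₀I/(2πd). Distances are d₁ = 0.0172 m and d₂ = 0.0349 m.
B₁ = 2.67×10⁻⁵ T, B₂ = 1.27×10⁻⁴ T.
Between antiparallel currents both contributions point the same way, so they add. B = B₁ + B₂ = 2.67×10⁻⁵ + 1.27×10⁻⁴ = 1.53×10⁻⁴ T.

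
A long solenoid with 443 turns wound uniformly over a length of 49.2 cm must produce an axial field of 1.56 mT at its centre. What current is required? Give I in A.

I ≈ 1.38 A

Inside a long solenoid B = μ₀nI with n = 900.4 m⁻¹, so I = B/(μ₀n).
I = 1.56×10⁻³ / (4π×10⁻⁷ × 900.4) = 1.38 A.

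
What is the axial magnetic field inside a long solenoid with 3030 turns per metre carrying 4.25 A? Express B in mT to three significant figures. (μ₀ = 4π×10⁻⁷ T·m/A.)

B ≈ 16.2 mT

Inside a long solenoid, B = μ₀nI with n = 3030 turns/m.
B = 4π×10⁻⁷ × 3030 × 4.25 = 1.62×10⁻² T.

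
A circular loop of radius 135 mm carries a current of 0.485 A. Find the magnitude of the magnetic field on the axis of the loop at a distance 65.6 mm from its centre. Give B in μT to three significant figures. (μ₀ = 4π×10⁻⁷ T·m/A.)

On the axis of a circular loop, B = μ₀IR² / [2(R²+z²)^(3/2)].
R² + z² = (0.135)² + (0.0656)² = 0.02253 m², and (R²+z²)^(3/2) = 3.38×10⁻³ m³.
B = (4π×10⁻⁷ × 0.485 × 0.01823) / (2 × 3.38×10⁻³) = 1.64×10⁻⁶ T.

B ≈ 1.64 μT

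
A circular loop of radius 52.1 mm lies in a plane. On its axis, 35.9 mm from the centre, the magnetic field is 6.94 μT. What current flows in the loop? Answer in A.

On the axis of a loop, B = μ₀IR²/[2(R²+z²)^(3/2)], so I = 2B(R²+z²)^(3/2)/(μ₀R²).
R² + z² = 0.002714 + 0.001289 = 0.004003 m²; raised to 3/2 gives 2.53×10⁻⁴ m³.
I = 2 × 6.94×10⁻⁶ × 2.53×10⁻⁴ / (1.26×10⁻⁶ × 0.002714) = 1.03 A.

I ≈ 1.03 A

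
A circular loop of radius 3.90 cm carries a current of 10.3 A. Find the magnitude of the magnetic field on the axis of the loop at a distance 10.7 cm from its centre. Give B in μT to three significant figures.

On the axis of a circular loop, B = μ₀IR² / [2(R²+z²)^(3/2)].
R² + z² = (0.039)² + (0.107)² = 0.01297 m², and (R²+z²)^(3/2) = 1.48×10⁻³ m³.
B = (4π×10⁻⁷ × 10.3 × 0.001521) / (2 × 1.48×10⁻³) = 6.66×10⁻⁶ T.

B ≈ 6.66 μT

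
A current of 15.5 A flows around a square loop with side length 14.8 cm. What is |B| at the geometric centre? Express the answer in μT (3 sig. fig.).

B ≈ 118 μT

Each side is a finite straight segment at perpendicular distance d = a/(2 tan(π/4)) = 0.074 m from the centre, with end-angles ±π/4.
One side contributes B₁ = (μ₀I/4πd)·2 sin(π/4) = 2.96×10⁻⁵ T.
All 4 sides add in the same direction: B = 4 × 2.96×10⁻⁵ = 1.18×10⁻⁴ T.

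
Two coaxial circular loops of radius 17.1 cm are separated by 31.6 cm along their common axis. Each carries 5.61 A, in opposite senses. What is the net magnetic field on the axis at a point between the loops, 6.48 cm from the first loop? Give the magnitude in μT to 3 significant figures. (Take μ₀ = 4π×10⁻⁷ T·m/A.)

B ≈ 13.2 μT

Each loop contributes B = μ₀IR²/[2(R²+z²)^(3/2)] on the axis, with z measured from that loop.
Loop 1 (z = 0.0648 m): B₁ = 1.69×10⁻⁵ T. Loop 2 (z = 0.2512 m): B₂ = 3.67×10⁻⁶ T.
The fields oppose: B = |B₁ − B₂| = 1.32×10⁻⁵ T.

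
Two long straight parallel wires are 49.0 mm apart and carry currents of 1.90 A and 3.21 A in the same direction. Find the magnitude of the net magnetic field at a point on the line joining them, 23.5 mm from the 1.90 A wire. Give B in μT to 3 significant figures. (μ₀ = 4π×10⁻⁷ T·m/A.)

Each long wire gives B = μ₀I/(2πd). Distances are d₁ = 0.0235 m and d₂ = 0.0255 m.
B₁ = 1.62×10⁻⁵ T, B₂ = 2.52×10⁻⁵ T.
Between parallel currents the two contributions point in opposite directions, so they subtract. B = |B₁ − B₂| = |1.62×10⁻⁵ − 2.52×10⁻⁵| = 9.01×10⁻⁶ T.

B ≈ 9.01 μT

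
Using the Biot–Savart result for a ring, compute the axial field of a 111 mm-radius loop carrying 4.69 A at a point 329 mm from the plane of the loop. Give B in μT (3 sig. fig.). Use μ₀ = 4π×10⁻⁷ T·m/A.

B ≈ 0.867 μT

On the axis of a circular loop, B = μ₀IR² / [2(R²+z²)^(3/2)].
R² + z² = (0.111)² + (0.329)² = 0.1206 m², and (R²+z²)^(3/2) = 4.19×10⁻² m³.
B = (4π×10⁻⁷ × 4.69 × 0.01232) / (2 × 4.19×10⁻²) = 8.67×10⁻⁷ T.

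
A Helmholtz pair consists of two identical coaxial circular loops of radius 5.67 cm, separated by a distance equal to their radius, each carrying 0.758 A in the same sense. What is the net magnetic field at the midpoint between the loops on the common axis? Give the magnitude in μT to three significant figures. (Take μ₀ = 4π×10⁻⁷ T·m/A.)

Each loop contributes B = μ₀IR²/[2(R²+z²)^(3/2)] on the axis, with z measured from that loop.
Loop 1 (z = 0.02835 m): B₁ = 6.01×10⁻⁶ T. Loop 2 (z = 0.02835 m): B₂ = 6.01×10⁻⁶ T.
The fields add: B = B₁ + B₂ = 1.20×10⁻⁵ T.

B ≈ 12.0 μT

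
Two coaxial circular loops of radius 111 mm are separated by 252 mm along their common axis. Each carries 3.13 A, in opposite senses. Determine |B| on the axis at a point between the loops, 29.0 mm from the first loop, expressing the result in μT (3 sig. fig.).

B ≈ 14.5 μT

Each loop contributes B = μ₀IR²/[2(R²+z²)^(3/2)] on the axis, with z measured from that loop.
Loop 1 (z = 0.029 m): B₁ = 1.60×10⁻⁵ T. Loop 2 (z = 0.223 m): B₂ = 1.57×10⁻⁶ T.
The fields oppose: B = |B₁ − B₂| = 1.45×10⁻⁵ T.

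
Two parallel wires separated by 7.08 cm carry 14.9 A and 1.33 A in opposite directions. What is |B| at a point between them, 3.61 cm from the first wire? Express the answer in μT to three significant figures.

Each long wire gives B = μ₀I/(2πd). Distances are d₁ = 0.0361 m and d₂ = 0.0347 m.
B₁ = 8.25×10⁻⁵ T, B₂ = 7.67×10⁻⁶ T.
Between antiparallel currents both contributions point the same way, so they add. B = B₁ + B₂ = 8.25×10⁻⁵ + 7.67×10⁻⁶ = 9.02×10⁻⁵ T.

B ≈ 90.2 μT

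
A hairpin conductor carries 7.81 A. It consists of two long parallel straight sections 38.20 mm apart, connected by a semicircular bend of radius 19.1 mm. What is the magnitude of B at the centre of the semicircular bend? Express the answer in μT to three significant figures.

B ≈ 210 μT

The semicircular arc contributes B_arc = μ₀I·π/(4πR) = μ₀I/(4R) = 1.28×10⁻⁴ T.
Each semi-infinite lead is at perpendicular distance R = 0.0191 m from the centre, with the perpendicular foot at its near end, so it contributes μ₀I/(4πR); both point the same way, together 8.18×10⁻⁵ T.
Arc and leads all point the same direction: B = 1.28×10⁻⁴ + 8.18×10⁻⁵ = 2.10×10⁻⁴ T.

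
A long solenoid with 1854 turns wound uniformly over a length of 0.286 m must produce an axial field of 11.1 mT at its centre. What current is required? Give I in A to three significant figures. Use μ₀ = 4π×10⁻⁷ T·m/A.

Inside a long solenoid B = μ₀nI with n = 6483 m⁻¹, so I = B/(μ₀n).
I = 1.11×10⁻² / (4π×10⁻⁷ × 6483) = 1.36 A.

I ≈ 1.36 A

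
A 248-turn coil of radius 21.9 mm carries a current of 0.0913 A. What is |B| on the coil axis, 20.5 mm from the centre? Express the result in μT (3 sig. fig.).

B ≈ 253 μT

For an N-turn flat coil, B = Nμ₀IR²/[2(R²+z²)^(3/2)] with R = 0.0219 m, z = 0.0205 m.
B = 248 × 1.02×10⁻⁶ T = 2.53×10⁻⁴ T.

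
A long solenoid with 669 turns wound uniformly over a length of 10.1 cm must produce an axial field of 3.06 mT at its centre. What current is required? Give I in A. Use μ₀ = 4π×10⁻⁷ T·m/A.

Inside a long solenoid B = μ₀nI with n = 6624 m⁻¹, so I = B/(μ₀n).
I = 3.06×10⁻³ / (4π×10⁻⁷ × 6624) = 0.368 A.

I ≈ 0.368 A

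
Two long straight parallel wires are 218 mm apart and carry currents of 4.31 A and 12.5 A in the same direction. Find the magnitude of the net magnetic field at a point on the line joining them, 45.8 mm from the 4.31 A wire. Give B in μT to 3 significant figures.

B ≈ 4.30 μT

Each long wire gives B = μ₀I/(2πd). Distances are d₁ = 0.0458 m and d₂ = 0.1722 m.
B₁ = 1.88×10⁻⁵ T, B₂ = 1.45×10⁻⁵ T.
Between parallel currents the two contributions point in opposite directions, so they subtract. B = |B₁ − B₂| = |1.88×10⁻⁵ − 1.45×10⁻⁵| = 4.30×10⁻⁶ T.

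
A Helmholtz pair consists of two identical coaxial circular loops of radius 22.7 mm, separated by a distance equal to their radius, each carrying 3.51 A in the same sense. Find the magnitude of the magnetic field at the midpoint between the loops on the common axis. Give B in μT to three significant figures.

B ≈ 139 μT

Each loop contributes B = μ₀IR²/[2(R²+z²)^(3/2)] on the axis, with z measured from that loop.
Loop 1 (z = 0.01135 m): B₁ = 6.95×10⁻⁵ T. Loop 2 (z = 0.01135 m): B₂ = 6.95×10⁻⁵ T.
The fields add: B = B₁ + B₂ = 1.39×10⁻⁴ T.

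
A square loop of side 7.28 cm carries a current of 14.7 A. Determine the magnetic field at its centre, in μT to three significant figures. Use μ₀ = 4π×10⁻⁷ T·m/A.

B ≈ 228 μT

Each side is a finite straight segment at perpendicular distance d = a/(2 tan(π/4)) = 0.0364 m from the centre, with end-angles ±π/4.
One side contributes B₁ = (μ₀I/4πd)·2 sin(π/4) = 5.71×10⁻⁵ T.
All 4 sides add in the same direction: B = 4 × 5.71×10⁻⁵ = 2.28×10⁻⁴ T.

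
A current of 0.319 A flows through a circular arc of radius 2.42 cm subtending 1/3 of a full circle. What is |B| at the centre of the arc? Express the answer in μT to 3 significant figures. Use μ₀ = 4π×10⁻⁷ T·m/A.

The Biot–Savart field of a circular arc at its centre is B = μ₀Iφ/(4πR), with φ = 2.094 rad.
B = (4π×10⁻⁷ × 0.319 × 2.094) / (4π × 0.0242) = 2.76×10⁻⁶ T.

B ≈ 2.76 μT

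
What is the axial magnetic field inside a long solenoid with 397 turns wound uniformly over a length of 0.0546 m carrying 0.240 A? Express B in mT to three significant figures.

B ≈ 2.19 mT

Inside a long solenoid, B = μ₀nI with n = 7271 turns/m.
B = 4π×10⁻⁷ × 7271 × 0.240 = 2.19×10⁻³ T.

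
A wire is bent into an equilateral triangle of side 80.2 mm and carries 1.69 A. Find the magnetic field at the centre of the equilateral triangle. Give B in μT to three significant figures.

Each side is a finite straight segment at perpendicular distance d = a/(2 tan(π/3)) = 0.02315 m from the centre, with end-angles ±π/3.
One side contributes B₁ = (μ₀I/4πd)·2 sin(π/3) = 1.26×10⁻⁵ T.
All 3 sides add in the same direction: B = 3 × 1.26×10⁻⁵ = 3.79×10⁻⁵ T.

B ≈ 37.9 μT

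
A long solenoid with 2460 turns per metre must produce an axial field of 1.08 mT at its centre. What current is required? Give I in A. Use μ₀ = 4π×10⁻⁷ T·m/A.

I ≈ 0.349 A

Inside a long solenoid B = μ₀nI with n = 2460 m⁻¹, so I = B/(μ₀n).
I = 1.08×10⁻³ / (4π×10⁻⁷ × 2460) = 0.349 A.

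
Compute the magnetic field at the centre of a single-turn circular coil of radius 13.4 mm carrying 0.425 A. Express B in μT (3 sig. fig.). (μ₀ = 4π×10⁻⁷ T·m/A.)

At the centre of a circular loop the Biot–Savart law gives B = μ₀I/(2R).
B = (4π×10⁻⁷ × 0.425) / (2 × 0.0134) = 1.99×10⁻⁵ T.

B ≈ 19.9 μT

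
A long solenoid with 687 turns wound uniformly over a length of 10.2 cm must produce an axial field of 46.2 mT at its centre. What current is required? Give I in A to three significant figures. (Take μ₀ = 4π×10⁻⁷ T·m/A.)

Inside a long solenoid B = μ₀nI with n = 6735 m⁻¹, so I = B/(μ₀n).
I = 4.62×10⁻² / (4π×10⁻⁷ × 6735) = 5.46 A.

I ≈ 5.46 A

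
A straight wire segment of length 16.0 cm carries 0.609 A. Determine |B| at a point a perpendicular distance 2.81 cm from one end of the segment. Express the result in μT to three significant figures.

B ≈ 2.13 μT

For a finite straight segment, B = (μ₀I/4πd)(sinθ₁ + sinθ₂), where θ₁, θ₂ are the angles from the perpendicular to each end.
The perpendicular foot is at one end, so the two end-offsets along the wire are 0 and L = 0.16 m.
sinθ₁ = 0/√(0²+0.0281²) = 0.0000; sinθ₂ = 0.16/√(0.16²+0.0281²) = 0.9849.
B = (4π×10⁻⁷ × 0.609) / (4π × 0.0281) × (0.0000 + 0.9849) = 2.13×10⁻⁶ T.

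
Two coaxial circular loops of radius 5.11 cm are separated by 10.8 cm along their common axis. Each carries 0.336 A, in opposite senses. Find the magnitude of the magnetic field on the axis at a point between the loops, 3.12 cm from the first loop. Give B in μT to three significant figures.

B ≈ 1.87 μT

Each loop contributes B = μ₀IR²/[2(R²+z²)^(3/2)] on the axis, with z measured from that loop.
Loop 1 (z = 0.0312 m): B₁ = 2.57×10⁻⁶ T. Loop 2 (z = 0.0768 m): B₂ = 7.02×10⁻⁷ T.
The fields oppose: B = |B₁ − B₂| = 1.87×10⁻⁶ T.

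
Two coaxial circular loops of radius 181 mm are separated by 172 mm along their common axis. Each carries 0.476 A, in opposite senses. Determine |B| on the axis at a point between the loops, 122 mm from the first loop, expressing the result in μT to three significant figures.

Each loop contributes B = μ₀IR²/[2(R²+z²)^(3/2)] on the axis, with z measured from that loop.
Loop 1 (z = 0.122 m): B₁ = 9.42×10⁻⁷ T. Loop 2 (z = 0.05 m): B₂ = 1.48×10⁻⁶ T.
The fields oppose: B = |B₁ − B₂| = 5.38×10⁻⁷ T.

B ≈ 0.538 μT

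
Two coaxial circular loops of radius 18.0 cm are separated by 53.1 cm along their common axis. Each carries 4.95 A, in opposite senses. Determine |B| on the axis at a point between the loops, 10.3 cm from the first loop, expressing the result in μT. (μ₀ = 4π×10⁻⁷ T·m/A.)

B ≈ 10.3 μT

Each loop contributes B = μ₀IR²/[2(R²+z²)^(3/2)] on the axis, with z measured from that loop.
Loop 1 (z = 0.103 m): B₁ = 1.13×10⁻⁵ T. Loop 2 (z = 0.428 m): B₂ = 1.01×10⁻⁶ T.
The fields oppose: B = |B₁ − B₂| = 1.03×10⁻⁵ T.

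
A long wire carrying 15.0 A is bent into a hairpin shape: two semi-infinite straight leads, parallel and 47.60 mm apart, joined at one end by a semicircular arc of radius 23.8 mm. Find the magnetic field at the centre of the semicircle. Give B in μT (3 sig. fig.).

B ≈ 324 μT

The semicircular arc contributes B_arc = μ₀I·π/(4πR) = μ₀I/(4R) = 1.98×10⁻⁴ T.
Each semi-infinite lead is at perpendicular distance R = 0.0238 m from the centre, with the perpendicular foot at its near end, so it contributes μ₀I/(4πR); both point the same way, together 1.26×10⁻⁴ T.
Arc and leads all point the same direction: B = 1.98×10⁻⁴ + 1.26×10⁻⁴ = 3.24×10⁻⁴ T.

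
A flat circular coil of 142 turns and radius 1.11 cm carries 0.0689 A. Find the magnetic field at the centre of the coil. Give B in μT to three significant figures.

For an N-turn flat coil, B = Nμ₀I/(2R) with R = 0.0111 m.
B = 142 × 3.90×10⁻⁶ T = 5.54×10⁻⁴ T.

B ≈ 554 μT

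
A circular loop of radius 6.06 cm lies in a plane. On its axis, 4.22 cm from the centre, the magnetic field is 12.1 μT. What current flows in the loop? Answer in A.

I ≈ 2.11 A

On the axis of a loop, B = μ₀IR²/[2(R²+z²)^(3/2)], so I = 2B(R²+z²)^(3/2)/(μ₀R²).
R² + z² = 0.003672 + 0.001781 = 0.005453 m²; raised to 3/2 gives 4.03×10⁻⁴ m³.
I = 2 × 1.21×10⁻⁵ × 4.03×10⁻⁴ / (1.26×10⁻⁶ × 0.003672) = 2.11 A.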